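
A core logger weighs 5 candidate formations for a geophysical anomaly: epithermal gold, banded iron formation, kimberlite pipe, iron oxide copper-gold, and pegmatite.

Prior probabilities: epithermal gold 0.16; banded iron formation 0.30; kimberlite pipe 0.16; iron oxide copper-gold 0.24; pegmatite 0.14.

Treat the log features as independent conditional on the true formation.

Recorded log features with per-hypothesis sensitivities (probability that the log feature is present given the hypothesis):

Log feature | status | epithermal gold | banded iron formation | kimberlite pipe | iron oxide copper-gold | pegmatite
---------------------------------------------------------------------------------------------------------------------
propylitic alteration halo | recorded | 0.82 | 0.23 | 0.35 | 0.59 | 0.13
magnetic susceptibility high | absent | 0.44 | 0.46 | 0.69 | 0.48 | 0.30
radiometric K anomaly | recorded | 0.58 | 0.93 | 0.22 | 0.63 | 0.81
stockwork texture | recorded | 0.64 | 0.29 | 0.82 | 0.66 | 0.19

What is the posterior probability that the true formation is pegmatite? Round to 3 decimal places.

0.027

By Bayes' rule with conditional independence, the unnormalized weight for each hypothesis is prior × ∏ likelihoods (using 1 − P(present | H) for each absent log feature):
  epithermal gold: 0.16 × 0.82 × (1 − 0.44) × 0.58 × 0.64 = 0.027273
  banded iron formation: 0.30 × 0.23 × (1 − 0.46) × 0.93 × 0.29 = 0.010049
  kimberlite pipe: 0.16 × 0.35 × (1 − 0.69) × 0.22 × 0.82 = 0.0031317
  iron oxide copper-gold: 0.24 × 0.59 × (1 − 0.48) × 0.63 × 0.66 = 0.030616
  pegmatite: 0.14 × 0.13 × (1 − 0.30) × 0.81 × 0.19 = 0.0019607
Normalizing constant Z = 0.027273 + 0.010049 + 0.0031317 + 0.030616 + 0.0019607 = 0.07303.
P(pegmatite | evidence) = 0.0019607 / 0.07303 ≈ 0.027.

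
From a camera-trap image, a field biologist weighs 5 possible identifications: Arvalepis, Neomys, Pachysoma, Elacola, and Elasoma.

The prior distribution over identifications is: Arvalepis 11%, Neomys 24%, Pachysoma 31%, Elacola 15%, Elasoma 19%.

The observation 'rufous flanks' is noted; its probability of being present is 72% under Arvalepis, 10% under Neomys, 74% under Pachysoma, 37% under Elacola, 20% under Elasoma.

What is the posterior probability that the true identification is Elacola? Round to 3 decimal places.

Multiply each prior by the likelihood of the observation:
  Arvalepis: 0.11 × 0.72 = 0.0792
  Neomys: 0.24 × 0.10 = 0.024
  Pachysoma: 0.31 × 0.74 = 0.2294
  Elacola: 0.15 × 0.37 = 0.0555
  Elasoma: 0.19 × 0.20 = 0.038
Normalizing constant Z = 0.0792 + 0.024 + 0.2294 + 0.0555 + 0.038 = 0.4261.
P(Elacola | evidence) = 0.0555 / 0.4261 ≈ 0.130.

0.130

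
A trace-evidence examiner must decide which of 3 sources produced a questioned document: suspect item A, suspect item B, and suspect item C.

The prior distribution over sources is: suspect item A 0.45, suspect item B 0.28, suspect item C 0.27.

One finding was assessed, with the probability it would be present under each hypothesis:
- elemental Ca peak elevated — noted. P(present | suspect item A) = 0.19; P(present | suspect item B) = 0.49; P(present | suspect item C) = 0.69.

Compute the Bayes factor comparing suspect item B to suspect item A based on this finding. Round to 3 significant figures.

Likelihood of this finding under each hypothesis:
  suspect item B: 0.49
  suspect item A: 0.19
Bayes factor = 0.49 / 0.19 ≈ 2.58

2.58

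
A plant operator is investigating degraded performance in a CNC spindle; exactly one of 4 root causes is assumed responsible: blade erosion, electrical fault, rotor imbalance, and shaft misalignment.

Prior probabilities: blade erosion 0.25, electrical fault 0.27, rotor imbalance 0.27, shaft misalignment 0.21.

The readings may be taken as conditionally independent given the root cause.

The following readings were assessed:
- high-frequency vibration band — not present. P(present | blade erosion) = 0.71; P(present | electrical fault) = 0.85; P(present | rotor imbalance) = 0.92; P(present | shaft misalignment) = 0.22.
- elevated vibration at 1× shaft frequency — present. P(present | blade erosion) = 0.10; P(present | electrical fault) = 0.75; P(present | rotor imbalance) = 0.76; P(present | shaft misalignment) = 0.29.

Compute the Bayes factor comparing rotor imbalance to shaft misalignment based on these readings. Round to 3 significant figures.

Joint likelihood of the reading pattern under each hypothesis (using 1 − P(present | H) for each absent reading):
  rotor imbalance: (1 − 0.92) × 0.76 = 0.0608
  shaft misalignment: (1 − 0.22) × 0.29 = 0.2262
Bayes factor = 0.0608 / 0.2262 ≈ 0.269

0.269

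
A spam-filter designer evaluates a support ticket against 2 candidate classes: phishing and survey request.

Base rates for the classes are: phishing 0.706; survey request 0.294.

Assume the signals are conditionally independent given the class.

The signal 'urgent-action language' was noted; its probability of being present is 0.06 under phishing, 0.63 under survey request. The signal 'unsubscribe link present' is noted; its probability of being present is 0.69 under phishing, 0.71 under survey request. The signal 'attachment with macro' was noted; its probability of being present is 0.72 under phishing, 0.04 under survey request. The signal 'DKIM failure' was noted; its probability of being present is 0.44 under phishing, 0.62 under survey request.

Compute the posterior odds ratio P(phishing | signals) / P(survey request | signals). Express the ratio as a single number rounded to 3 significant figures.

2.84

Posterior odds equal prior odds times the likelihood ratio; only the two competing hypotheses matter.
  phishing: 0.706 × 0.06 × 0.69 × 0.72 × 0.44 = 0.0092596
  survey request: 0.294 × 0.63 × 0.71 × 0.04 × 0.62 = 0.0032614
Posterior odds = 0.0092596 / 0.0032614 ≈ 2.84.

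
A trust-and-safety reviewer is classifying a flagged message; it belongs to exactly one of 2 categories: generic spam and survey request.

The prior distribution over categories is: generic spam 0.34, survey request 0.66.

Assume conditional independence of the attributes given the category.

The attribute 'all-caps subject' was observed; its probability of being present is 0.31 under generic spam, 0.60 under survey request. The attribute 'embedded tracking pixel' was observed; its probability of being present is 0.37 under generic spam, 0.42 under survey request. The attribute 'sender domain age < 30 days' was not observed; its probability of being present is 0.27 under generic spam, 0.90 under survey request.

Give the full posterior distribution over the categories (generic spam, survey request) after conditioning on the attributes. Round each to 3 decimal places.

By Bayes' rule with conditional independence, the unnormalized weight for each hypothesis is prior × ∏ likelihoods (using 1 − P(present | H) for each absent attribute):
  generic spam: 0.34 × 0.31 × 0.37 × (1 − 0.27) = 0.028469
  survey request: 0.66 × 0.60 × 0.42 × (1 − 0.90) = 0.016632
Normalizing constant Z = 0.028469 + 0.016632 = 0.045101.
P(generic spam | evidence) = 0.028469 / 0.045101 ≈ 0.631
P(survey request | evidence) = 0.016632 / 0.045101 ≈ 0.369

0.631, 0.369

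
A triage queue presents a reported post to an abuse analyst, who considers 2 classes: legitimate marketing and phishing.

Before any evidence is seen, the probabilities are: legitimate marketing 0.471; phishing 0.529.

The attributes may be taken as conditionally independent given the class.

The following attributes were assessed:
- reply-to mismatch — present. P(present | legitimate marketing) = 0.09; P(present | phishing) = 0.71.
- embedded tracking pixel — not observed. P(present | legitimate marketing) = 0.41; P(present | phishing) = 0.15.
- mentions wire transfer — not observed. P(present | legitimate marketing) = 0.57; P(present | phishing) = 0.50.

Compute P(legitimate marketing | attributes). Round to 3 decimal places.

0.063

Multiply each prior by the joint likelihood of the attribute pattern (using 1 − P(present | H) for each absent attribute):
  legitimate marketing: 0.471 × 0.09 × (1 − 0.41) × (1 − 0.57) = 0.010754
  phishing: 0.529 × 0.71 × (1 − 0.15) × (1 − 0.50) = 0.15963
Normalizing constant Z = 0.010754 + 0.15963 = 0.17038.
P(legitimate marketing | evidence) = 0.010754 / 0.17038 ≈ 0.063.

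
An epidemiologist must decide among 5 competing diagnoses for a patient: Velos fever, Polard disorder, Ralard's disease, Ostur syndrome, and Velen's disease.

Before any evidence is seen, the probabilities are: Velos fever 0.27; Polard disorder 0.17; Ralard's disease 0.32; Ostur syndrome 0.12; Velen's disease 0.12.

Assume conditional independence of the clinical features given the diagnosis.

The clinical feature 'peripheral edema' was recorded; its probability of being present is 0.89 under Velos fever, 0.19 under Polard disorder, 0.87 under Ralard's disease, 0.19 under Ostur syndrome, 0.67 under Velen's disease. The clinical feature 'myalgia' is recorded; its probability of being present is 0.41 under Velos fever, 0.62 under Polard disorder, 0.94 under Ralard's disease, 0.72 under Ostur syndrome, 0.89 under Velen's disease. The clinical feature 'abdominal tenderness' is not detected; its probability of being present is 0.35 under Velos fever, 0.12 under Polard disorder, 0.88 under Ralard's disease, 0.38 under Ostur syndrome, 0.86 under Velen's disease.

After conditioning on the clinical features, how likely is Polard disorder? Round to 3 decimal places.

0.132

Multiply each prior by the joint likelihood of the clinical feature pattern (using 1 − P(present | H) for each absent clinical feature):
  Velos fever: 0.27 × 0.89 × 0.41 × (1 − 0.35) = 0.06404
  Polard disorder: 0.17 × 0.19 × 0.62 × (1 − 0.12) = 0.017623
  Ralard's disease: 0.32 × 0.87 × 0.94 × (1 − 0.88) = 0.031404
  Ostur syndrome: 0.12 × 0.19 × 0.72 × (1 − 0.38) = 0.010178
  Velen's disease: 0.12 × 0.67 × 0.89 × (1 − 0.86) = 0.010018
Normalizing constant Z = 0.06404 + 0.017623 + 0.031404 + 0.010178 + 0.010018 = 0.13326.
P(Polard disorder | evidence) = 0.017623 / 0.13326 ≈ 0.132.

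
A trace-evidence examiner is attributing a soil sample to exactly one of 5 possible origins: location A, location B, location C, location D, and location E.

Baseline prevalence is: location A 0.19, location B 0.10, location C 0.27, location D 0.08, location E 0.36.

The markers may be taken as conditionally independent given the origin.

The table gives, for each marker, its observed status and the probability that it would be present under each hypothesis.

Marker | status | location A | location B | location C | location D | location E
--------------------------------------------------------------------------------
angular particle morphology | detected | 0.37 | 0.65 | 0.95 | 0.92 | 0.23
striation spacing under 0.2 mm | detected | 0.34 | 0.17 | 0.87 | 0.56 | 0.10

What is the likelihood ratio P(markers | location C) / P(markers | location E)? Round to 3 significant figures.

35.9

Take the product of per-marker likelihoods under each hypothesis, then divide.
  location C: 0.95 × 0.87 = 0.8265
  location E: 0.23 × 0.10 = 0.023
Bayes factor = 0.8265 / 0.023 ≈ 35.9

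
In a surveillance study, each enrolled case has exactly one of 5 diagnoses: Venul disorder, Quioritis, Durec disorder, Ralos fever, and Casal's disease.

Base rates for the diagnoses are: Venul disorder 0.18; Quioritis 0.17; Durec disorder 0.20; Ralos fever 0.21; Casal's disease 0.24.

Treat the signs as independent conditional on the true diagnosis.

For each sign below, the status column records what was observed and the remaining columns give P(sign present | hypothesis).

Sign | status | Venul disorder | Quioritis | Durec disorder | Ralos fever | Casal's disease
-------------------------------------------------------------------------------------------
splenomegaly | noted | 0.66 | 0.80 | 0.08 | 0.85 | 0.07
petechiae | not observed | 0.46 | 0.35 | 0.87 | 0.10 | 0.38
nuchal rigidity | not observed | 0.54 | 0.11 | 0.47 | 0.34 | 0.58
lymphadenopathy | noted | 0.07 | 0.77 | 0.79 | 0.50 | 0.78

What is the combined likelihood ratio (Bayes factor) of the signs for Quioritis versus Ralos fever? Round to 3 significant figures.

Joint likelihood of the sign pattern under each hypothesis (using 1 − P(present | H) for each absent sign):
  Quioritis: 0.80 × (1 − 0.35) × (1 − 0.11) × 0.77 = 0.35636
  Ralos fever: 0.85 × (1 − 0.10) × (1 − 0.34) × 0.50 = 0.25245
Bayes factor = 0.35636 / 0.25245 ≈ 1.41

1.41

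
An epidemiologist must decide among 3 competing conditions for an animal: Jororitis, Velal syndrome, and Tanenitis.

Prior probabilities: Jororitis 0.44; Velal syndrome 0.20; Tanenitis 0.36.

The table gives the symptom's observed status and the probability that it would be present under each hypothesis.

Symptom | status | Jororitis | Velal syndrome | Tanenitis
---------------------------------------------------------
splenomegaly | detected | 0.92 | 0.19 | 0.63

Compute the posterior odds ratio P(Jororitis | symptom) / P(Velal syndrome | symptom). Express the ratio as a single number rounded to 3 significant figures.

10.7

The normalizing constant cancels in an odds ratio, so compute prior × likelihood for the two hypotheses only:
  Jororitis: 0.44 × 0.92 = 0.4048
  Velal syndrome: 0.20 × 0.19 = 0.038
Posterior odds = 0.4048 / 0.038 ≈ 10.7.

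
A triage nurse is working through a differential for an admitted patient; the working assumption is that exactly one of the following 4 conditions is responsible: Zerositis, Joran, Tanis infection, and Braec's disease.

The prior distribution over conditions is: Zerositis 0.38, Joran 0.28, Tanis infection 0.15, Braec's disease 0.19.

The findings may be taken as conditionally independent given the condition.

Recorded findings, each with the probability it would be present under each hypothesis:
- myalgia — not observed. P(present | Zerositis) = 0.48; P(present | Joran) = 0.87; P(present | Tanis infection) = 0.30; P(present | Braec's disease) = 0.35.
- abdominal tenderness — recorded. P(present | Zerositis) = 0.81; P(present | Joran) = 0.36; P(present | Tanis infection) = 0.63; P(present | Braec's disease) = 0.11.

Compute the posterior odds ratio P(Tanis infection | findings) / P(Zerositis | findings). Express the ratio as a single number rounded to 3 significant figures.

The normalizing constant cancels in an odds ratio, so compute prior × likelihood for the two hypotheses only (using 1 − P(present | H) for each absent finding):
  Tanis infection: 0.15 × (1 − 0.30) × 0.63 = 0.06615
  Zerositis: 0.38 × (1 − 0.48) × 0.81 = 0.16006
Odds(Tanis infection : Zerositis) = 0.06615 / 0.16006 ≈ 0.413.

0.413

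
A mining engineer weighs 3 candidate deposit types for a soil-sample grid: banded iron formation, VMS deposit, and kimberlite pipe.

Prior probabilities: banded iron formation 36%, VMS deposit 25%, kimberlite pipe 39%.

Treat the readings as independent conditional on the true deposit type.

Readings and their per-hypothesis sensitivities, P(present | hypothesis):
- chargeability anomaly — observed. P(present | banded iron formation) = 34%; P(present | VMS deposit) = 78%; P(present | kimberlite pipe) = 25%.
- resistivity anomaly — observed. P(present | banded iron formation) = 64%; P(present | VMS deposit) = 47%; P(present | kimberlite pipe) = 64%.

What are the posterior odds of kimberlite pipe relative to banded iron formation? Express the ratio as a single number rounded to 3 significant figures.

0.797

The normalizing constant cancels in an odds ratio, so compute prior × likelihood for the two hypotheses only:
  kimberlite pipe: 0.39 × 0.25 × 0.64 = 0.0624
  banded iron formation: 0.36 × 0.34 × 0.64 = 0.078336
Odds(kimberlite pipe : banded iron formation) = 0.0624 / 0.078336 ≈ 0.797.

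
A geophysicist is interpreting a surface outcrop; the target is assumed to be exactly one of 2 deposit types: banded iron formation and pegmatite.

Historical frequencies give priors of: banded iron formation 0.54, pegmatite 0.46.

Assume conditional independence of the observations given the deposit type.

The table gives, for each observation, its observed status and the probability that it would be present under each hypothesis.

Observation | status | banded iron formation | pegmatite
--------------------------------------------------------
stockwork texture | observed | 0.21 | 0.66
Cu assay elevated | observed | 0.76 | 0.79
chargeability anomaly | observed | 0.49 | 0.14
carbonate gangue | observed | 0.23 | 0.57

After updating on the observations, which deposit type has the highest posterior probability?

pegmatite

By Bayes' rule with conditional independence, the unnormalized weight for each hypothesis is prior × ∏ likelihoods:
  banded iron formation: 0.54 × 0.21 × 0.76 × 0.49 × 0.23 = 0.0097129
  pegmatite: 0.46 × 0.66 × 0.79 × 0.14 × 0.57 = 0.01914
Normalizing constant Z = 0.0097129 + 0.01914 = 0.028852.
P(banded iron formation | evidence) ≈ 0.0097129 / 0.028852 ≈ 0.337
P(pegmatite | evidence) ≈ 0.01914 / 0.028852 ≈ 0.663
The largest is 0.663, so pegmatite is most probable.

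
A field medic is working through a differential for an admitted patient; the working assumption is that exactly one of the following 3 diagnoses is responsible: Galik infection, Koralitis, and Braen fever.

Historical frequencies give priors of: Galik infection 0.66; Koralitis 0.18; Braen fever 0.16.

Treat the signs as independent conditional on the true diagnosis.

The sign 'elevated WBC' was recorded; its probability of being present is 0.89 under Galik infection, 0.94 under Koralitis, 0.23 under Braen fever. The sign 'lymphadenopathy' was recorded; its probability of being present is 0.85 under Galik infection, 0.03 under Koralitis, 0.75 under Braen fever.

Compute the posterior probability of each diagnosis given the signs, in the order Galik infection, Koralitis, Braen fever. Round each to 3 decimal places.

By Bayes' rule with conditional independence, the unnormalized weight for each hypothesis is prior × ∏ likelihoods:
  Galik infection: 0.66 × 0.89 × 0.85 = 0.49929
  Koralitis: 0.18 × 0.94 × 0.03 = 0.005076
  Braen fever: 0.16 × 0.23 × 0.75 = 0.0276
Marginal likelihood of the evidence = 0.53197.
P(Galik infection | evidence) = 0.49929 / 0.53197 ≈ 0.939
P(Koralitis | evidence) = 0.005076 / 0.53197 ≈ 0.010
P(Braen fever | evidence) = 0.0276 / 0.53197 ≈ 0.052

0.939, 0.010, 0.052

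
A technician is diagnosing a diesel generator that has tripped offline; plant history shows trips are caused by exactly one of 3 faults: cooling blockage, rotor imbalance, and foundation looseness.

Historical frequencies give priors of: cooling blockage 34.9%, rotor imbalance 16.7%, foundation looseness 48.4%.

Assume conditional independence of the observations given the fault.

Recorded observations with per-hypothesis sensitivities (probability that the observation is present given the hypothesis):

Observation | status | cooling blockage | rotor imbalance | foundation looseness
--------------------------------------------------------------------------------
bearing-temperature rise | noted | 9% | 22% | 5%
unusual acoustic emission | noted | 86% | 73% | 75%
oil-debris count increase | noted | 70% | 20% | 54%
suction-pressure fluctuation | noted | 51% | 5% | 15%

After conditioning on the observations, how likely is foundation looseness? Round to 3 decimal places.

0.129

By Bayes' rule with conditional independence, the unnormalized weight for each hypothesis is prior × ∏ likelihoods:
  cooling blockage: 0.349 × 0.09 × 0.86 × 0.70 × 0.51 = 0.0096435
  rotor imbalance: 0.167 × 0.22 × 0.73 × 0.20 × 0.05 = 0.0002682
  foundation looseness: 0.484 × 0.05 × 0.75 × 0.54 × 0.15 = 0.0014702
The unnormalized weights sum to 0.011382.
P(foundation looseness | evidence) = 0.0014702 / 0.011382 ≈ 0.129.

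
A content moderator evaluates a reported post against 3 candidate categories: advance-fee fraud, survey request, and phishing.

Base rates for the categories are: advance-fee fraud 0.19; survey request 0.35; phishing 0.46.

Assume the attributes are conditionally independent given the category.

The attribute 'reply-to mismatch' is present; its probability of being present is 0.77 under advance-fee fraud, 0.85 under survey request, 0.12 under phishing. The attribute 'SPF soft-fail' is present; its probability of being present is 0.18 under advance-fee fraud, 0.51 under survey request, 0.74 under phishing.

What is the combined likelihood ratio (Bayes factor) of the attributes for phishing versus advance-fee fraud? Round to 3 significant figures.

Joint likelihood of the attribute pattern under each hypothesis:
  phishing: 0.12 × 0.74 = 0.0888
  advance-fee fraud: 0.77 × 0.18 = 0.1386
Bayes factor = 0.0888 / 0.1386 ≈ 0.641

0.641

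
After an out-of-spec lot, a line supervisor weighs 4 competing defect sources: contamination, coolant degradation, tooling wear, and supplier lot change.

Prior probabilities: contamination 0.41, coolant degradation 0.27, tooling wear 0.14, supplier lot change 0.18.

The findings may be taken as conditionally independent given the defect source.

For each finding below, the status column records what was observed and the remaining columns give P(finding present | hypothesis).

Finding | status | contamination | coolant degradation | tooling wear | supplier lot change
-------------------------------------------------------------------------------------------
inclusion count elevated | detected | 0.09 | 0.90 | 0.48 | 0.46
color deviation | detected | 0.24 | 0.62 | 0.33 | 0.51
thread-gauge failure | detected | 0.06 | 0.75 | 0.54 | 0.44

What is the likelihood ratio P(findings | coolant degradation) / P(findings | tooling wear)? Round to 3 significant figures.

4.89

The Bayes factor is the ratio of the joint likelihoods of the evidence pattern under the two hypotheses.
  coolant degradation: 0.90 × 0.62 × 0.75 = 0.4185
  tooling wear: 0.48 × 0.33 × 0.54 = 0.085536
Bayes factor = 0.4185 / 0.085536 ≈ 4.89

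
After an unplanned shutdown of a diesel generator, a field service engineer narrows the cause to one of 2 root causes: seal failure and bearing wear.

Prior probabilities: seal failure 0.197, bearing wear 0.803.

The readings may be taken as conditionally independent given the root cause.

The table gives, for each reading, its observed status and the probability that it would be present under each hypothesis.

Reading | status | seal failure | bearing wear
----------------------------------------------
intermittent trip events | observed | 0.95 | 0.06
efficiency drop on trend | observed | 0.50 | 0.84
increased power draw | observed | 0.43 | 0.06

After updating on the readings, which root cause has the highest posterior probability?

seal failure

For each hypothesis, the unnormalized posterior weight is prior × product of the reading likelihoods:
  seal failure: 0.197 × 0.95 × 0.50 × 0.43 = 0.040237
  bearing wear: 0.803 × 0.06 × 0.84 × 0.06 = 0.0024283
Marginal likelihood of the evidence = 0.042666.
P(seal failure | evidence) ≈ 0.040237 / 0.042666 ≈ 0.943
P(bearing wear | evidence) ≈ 0.0024283 / 0.042666 ≈ 0.057
The largest is 0.943, so seal failure is most probable.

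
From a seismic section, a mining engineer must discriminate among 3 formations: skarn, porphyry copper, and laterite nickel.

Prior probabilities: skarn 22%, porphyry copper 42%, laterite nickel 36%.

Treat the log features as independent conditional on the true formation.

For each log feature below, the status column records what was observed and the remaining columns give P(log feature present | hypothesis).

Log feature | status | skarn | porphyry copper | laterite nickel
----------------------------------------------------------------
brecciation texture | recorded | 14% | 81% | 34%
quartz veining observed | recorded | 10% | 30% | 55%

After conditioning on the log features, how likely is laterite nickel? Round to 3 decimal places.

0.390

Multiply each prior by the joint likelihood of the log feature pattern:
  skarn: 0.22 × 0.14 × 0.10 = 0.00308
  porphyry copper: 0.42 × 0.81 × 0.30 = 0.10206
  laterite nickel: 0.36 × 0.34 × 0.55 = 0.06732
Marginal likelihood of the evidence = 0.17246.
P(laterite nickel | evidence) = 0.06732 / 0.17246 ≈ 0.390.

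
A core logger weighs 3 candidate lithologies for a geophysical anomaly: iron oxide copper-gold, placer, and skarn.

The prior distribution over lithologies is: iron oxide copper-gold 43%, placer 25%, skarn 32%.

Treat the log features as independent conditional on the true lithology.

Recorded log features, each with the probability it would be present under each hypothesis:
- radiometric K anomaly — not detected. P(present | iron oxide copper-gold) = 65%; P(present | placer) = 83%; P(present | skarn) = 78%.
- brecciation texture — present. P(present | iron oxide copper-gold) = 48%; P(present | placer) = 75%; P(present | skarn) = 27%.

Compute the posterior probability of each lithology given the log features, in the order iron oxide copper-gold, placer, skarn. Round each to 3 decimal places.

Multiply each prior by the joint likelihood of the log feature pattern (using 1 − P(present | H) for each absent log feature):
  iron oxide copper-gold: 0.43 × (1 − 0.65) × 0.48 = 0.07224
  placer: 0.25 × (1 − 0.83) × 0.75 = 0.031875
  skarn: 0.32 × (1 − 0.78) × 0.27 = 0.019008
The unnormalized weights sum to 0.12312.
P(iron oxide copper-gold | evidence) = 0.07224 / 0.12312 ≈ 0.587
P(placer | evidence) = 0.031875 / 0.12312 ≈ 0.259
P(skarn | evidence) = 0.019008 / 0.12312 ≈ 0.154

0.587, 0.259, 0.154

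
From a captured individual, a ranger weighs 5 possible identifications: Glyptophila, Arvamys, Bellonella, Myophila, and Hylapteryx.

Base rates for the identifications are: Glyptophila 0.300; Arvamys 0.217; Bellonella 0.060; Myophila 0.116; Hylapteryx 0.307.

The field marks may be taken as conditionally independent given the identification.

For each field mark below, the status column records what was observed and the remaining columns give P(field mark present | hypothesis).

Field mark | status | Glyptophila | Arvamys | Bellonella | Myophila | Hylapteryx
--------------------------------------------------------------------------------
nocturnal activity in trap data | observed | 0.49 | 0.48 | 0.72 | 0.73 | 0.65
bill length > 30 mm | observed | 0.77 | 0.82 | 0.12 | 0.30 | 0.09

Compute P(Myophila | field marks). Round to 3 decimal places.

Multiply each prior by the joint likelihood of the field mark pattern:
  Glyptophila: 0.300 × 0.49 × 0.77 = 0.11319
  Arvamys: 0.217 × 0.48 × 0.82 = 0.085411
  Bellonella: 0.060 × 0.72 × 0.12 = 0.005184
  Myophila: 0.116 × 0.73 × 0.30 = 0.025404
  Hylapteryx: 0.307 × 0.65 × 0.09 = 0.017959
Normalizing constant Z = 0.11319 + 0.085411 + 0.005184 + 0.025404 + 0.017959 = 0.24715.
P(Myophila | evidence) = 0.025404 / 0.24715 ≈ 0.103.

0.103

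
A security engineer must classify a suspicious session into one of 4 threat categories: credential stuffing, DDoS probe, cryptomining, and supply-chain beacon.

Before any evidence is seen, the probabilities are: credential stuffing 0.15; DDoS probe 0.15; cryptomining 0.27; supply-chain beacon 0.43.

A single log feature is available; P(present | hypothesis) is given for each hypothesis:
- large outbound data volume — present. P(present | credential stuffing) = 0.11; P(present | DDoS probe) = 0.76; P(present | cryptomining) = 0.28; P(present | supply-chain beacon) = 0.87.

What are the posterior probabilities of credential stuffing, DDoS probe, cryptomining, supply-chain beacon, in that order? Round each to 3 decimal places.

0.028, 0.196, 0.130, 0.645

By Bayes' rule, the unnormalized weight for each hypothesis is prior × likelihood:
  credential stuffing: 0.15 × 0.11 = 0.0165
  DDoS probe: 0.15 × 0.76 = 0.114
  cryptomining: 0.27 × 0.28 = 0.0756
  supply-chain beacon: 0.43 × 0.87 = 0.3741
Normalizing constant Z = 0.0165 + 0.114 + 0.0756 + 0.3741 = 0.5802.
P(credential stuffing | evidence) = 0.0165 / 0.5802 ≈ 0.028
P(DDoS probe | evidence) = 0.114 / 0.5802 ≈ 0.196
P(cryptomining | evidence) = 0.0756 / 0.5802 ≈ 0.130
P(supply-chain beacon | evidence) = 0.3741 / 0.5802 ≈ 0.645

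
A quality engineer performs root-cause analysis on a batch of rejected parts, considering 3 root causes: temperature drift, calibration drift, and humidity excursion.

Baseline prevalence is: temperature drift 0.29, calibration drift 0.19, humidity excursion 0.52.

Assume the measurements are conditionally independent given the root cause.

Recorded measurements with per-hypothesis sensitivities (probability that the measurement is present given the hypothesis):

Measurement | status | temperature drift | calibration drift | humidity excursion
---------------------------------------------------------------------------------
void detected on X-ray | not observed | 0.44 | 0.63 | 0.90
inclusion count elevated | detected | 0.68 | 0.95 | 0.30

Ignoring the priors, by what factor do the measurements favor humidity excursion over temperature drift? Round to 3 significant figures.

0.0788

The Bayes factor is the ratio of the joint likelihoods of the measurement pattern under the two hypotheses (using 1 − P(present | H) for each absent measurement).
  humidity excursion: (1 − 0.90) × 0.30 = 0.03
  temperature drift: (1 − 0.44) × 0.68 = 0.3808
Bayes factor = 0.03 / 0.3808 ≈ 0.0788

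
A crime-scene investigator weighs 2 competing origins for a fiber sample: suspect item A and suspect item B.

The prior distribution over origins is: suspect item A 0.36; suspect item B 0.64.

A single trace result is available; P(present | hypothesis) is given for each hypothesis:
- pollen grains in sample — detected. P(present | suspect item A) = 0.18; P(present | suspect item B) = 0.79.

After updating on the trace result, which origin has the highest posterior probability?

For each hypothesis, the unnormalized posterior weight is prior × likelihood:
  suspect item A: 0.36 × 0.18 = 0.0648
  suspect item B: 0.64 × 0.79 = 0.5056
Normalizing constant Z = 0.0648 + 0.5056 = 0.5704.
P(suspect item A | evidence) ≈ 0.0648 / 0.5704 ≈ 0.114
P(suspect item B | evidence) ≈ 0.5056 / 0.5704 ≈ 0.886
The largest is 0.886, so suspect item B is most probable.

suspect item B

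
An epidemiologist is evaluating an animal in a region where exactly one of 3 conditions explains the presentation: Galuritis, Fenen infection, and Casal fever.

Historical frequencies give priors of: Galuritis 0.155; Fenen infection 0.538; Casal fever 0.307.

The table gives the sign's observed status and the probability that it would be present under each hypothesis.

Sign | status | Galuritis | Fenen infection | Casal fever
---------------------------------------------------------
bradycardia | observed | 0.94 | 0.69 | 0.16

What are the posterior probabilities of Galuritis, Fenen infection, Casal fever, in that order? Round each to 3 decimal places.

0.257, 0.656, 0.087

By Bayes' rule, the unnormalized weight for each hypothesis is prior × likelihood:
  Galuritis: 0.155 × 0.94 = 0.1457
  Fenen infection: 0.538 × 0.69 = 0.37122
  Casal fever: 0.307 × 0.16 = 0.04912
Marginal likelihood of the evidence = 0.56604.
P(Galuritis | evidence) = 0.1457 / 0.56604 ≈ 0.257
P(Fenen infection | evidence) = 0.37122 / 0.56604 ≈ 0.656
P(Casal fever | evidence) = 0.04912 / 0.56604 ≈ 0.087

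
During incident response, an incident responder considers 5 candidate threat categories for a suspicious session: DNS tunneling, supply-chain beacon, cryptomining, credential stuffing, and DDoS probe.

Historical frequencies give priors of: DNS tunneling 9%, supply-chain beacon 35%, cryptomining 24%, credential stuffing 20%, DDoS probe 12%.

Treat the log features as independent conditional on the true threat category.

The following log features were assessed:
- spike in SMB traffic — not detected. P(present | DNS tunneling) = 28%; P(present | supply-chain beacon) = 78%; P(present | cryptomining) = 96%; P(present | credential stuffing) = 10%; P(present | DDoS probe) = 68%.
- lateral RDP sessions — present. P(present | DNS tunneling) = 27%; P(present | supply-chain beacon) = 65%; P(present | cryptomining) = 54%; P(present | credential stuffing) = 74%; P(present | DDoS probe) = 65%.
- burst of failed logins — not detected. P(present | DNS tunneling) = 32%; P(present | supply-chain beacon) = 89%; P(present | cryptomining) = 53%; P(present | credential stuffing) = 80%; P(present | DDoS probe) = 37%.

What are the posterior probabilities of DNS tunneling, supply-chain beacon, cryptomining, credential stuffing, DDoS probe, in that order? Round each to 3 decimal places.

Multiply each prior by the joint likelihood of the log feature pattern (using 1 − P(present | H) for each absent log feature):
  DNS tunneling: 0.09 × (1 − 0.28) × 0.27 × (1 − 0.32) = 0.011897
  supply-chain beacon: 0.35 × (1 − 0.78) × 0.65 × (1 − 0.89) = 0.0055055
  cryptomining: 0.24 × (1 − 0.96) × 0.54 × (1 − 0.53) = 0.0024365
  credential stuffing: 0.20 × (1 − 0.10) × 0.74 × (1 − 0.80) = 0.02664
  DDoS probe: 0.12 × (1 − 0.68) × 0.65 × (1 − 0.37) = 0.015725
The unnormalized weights sum to 0.062204.
P(DNS tunneling | evidence) = 0.011897 / 0.062204 ≈ 0.191
P(supply-chain beacon | evidence) = 0.0055055 / 0.062204 ≈ 0.089
P(cryptomining | evidence) = 0.0024365 / 0.062204 ≈ 0.039
P(credential stuffing | evidence) = 0.02664 / 0.062204 ≈ 0.428
P(DDoS probe | evidence) = 0.015725 / 0.062204 ≈ 0.253

0.191, 0.089, 0.039, 0.428, 0.253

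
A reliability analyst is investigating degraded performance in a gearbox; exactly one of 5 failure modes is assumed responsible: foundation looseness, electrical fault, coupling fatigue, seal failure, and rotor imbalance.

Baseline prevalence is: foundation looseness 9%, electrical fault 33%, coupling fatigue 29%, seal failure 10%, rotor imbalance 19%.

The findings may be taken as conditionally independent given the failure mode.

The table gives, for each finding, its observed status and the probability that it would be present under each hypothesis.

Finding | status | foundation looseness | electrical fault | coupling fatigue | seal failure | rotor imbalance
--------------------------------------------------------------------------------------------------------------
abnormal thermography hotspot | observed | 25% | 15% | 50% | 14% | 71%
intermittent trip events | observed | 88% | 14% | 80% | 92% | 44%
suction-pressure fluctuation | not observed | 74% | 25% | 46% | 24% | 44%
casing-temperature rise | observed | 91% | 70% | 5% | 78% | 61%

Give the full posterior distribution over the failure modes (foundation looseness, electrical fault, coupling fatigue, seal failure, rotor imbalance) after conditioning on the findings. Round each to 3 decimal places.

0.119, 0.092, 0.080, 0.194, 0.515

By Bayes' rule with conditional independence, the unnormalized weight for each hypothesis is prior × ∏ likelihoods (using 1 − P(present | H) for each absent finding):
  foundation looseness: 0.09 × 0.25 × 0.88 × (1 − 0.74) × 0.91 = 0.0046847
  electrical fault: 0.33 × 0.15 × 0.14 × (1 − 0.25) × 0.70 = 0.0036383
  coupling fatigue: 0.29 × 0.50 × 0.80 × (1 − 0.46) × 0.05 = 0.003132
  seal failure: 0.10 × 0.14 × 0.92 × (1 − 0.24) × 0.78 = 0.0076353
  rotor imbalance: 0.19 × 0.71 × 0.44 × (1 − 0.44) × 0.61 = 0.020276
Normalizing constant Z = 0.0046847 + 0.0036383 + 0.003132 + 0.0076353 + 0.020276 = 0.039366.
P(foundation looseness | evidence) = 0.0046847 / 0.039366 ≈ 0.119
P(electrical fault | evidence) = 0.0036383 / 0.039366 ≈ 0.092
P(coupling fatigue | evidence) = 0.003132 / 0.039366 ≈ 0.080
P(seal failure | evidence) = 0.0076353 / 0.039366 ≈ 0.194
P(rotor imbalance | evidence) = 0.020276 / 0.039366 ≈ 0.515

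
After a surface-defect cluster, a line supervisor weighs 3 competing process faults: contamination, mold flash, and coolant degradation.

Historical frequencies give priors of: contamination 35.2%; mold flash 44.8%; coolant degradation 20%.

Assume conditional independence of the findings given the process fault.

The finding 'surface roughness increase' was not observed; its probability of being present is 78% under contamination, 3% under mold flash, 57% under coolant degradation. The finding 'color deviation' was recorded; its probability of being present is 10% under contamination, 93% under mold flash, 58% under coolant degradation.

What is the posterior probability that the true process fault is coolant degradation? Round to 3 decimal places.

For each hypothesis, the unnormalized posterior weight is prior × product of the finding likelihoods (using 1 − P(present | H) for each absent finding):
  contamination: 0.352 × (1 − 0.78) × 0.10 = 0.007744
  mold flash: 0.448 × (1 − 0.03) × 0.93 = 0.40414
  coolant degradation: 0.200 × (1 − 0.57) × 0.58 = 0.04988
Normalizing constant Z = 0.007744 + 0.40414 + 0.04988 = 0.46176.
P(coolant degradation | evidence) = 0.04988 / 0.46176 ≈ 0.108.

0.108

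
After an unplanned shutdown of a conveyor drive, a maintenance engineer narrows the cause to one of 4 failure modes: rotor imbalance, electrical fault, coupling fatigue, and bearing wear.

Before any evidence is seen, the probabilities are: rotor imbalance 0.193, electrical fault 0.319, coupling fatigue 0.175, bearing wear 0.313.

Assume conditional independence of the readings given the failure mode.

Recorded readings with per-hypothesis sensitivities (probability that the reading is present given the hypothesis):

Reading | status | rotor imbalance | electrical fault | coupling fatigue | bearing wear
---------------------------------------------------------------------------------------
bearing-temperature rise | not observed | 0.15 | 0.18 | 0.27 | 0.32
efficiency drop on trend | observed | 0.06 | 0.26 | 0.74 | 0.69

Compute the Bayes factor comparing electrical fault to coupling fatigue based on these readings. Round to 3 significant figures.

0.395

The Bayes factor is the ratio of the joint likelihoods of the reading pattern under the two hypotheses (using 1 − P(present | H) for each absent reading).
  electrical fault: (1 − 0.18) × 0.26 = 0.2132
  coupling fatigue: (1 − 0.27) × 0.74 = 0.5402
Bayes factor = 0.2132 / 0.5402 ≈ 0.395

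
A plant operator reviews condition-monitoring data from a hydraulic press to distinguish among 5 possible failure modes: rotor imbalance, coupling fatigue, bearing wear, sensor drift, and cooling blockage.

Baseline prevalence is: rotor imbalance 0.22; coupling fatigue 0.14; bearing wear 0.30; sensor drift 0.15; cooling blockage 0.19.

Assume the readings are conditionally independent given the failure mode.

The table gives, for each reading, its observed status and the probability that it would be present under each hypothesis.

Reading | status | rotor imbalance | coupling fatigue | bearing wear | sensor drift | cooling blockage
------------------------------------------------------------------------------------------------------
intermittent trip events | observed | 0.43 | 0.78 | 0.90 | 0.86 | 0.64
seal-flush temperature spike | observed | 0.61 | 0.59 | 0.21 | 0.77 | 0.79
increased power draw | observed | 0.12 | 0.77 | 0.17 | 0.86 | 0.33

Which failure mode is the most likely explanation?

Multiply each prior by the joint likelihood of the reading pattern:
  rotor imbalance: 0.22 × 0.43 × 0.61 × 0.12 = 0.0069247
  coupling fatigue: 0.14 × 0.78 × 0.59 × 0.77 = 0.04961
  bearing wear: 0.30 × 0.90 × 0.21 × 0.17 = 0.009639
  sensor drift: 0.15 × 0.86 × 0.77 × 0.86 = 0.085424
  cooling blockage: 0.19 × 0.64 × 0.79 × 0.33 = 0.031701
Normalizing constant Z = 0.0069247 + 0.04961 + 0.009639 + 0.085424 + 0.031701 = 0.1833.
P(rotor imbalance | evidence) ≈ 0.0069247 / 0.1833 ≈ 0.038
P(coupling fatigue | evidence) ≈ 0.04961 / 0.1833 ≈ 0.271
P(bearing wear | evidence) ≈ 0.009639 / 0.1833 ≈ 0.053
P(sensor drift | evidence) ≈ 0.085424 / 0.1833 ≈ 0.466
P(cooling blockage | evidence) ≈ 0.031701 / 0.1833 ≈ 0.173
The largest is 0.466, so sensor drift is most probable.

sensor drift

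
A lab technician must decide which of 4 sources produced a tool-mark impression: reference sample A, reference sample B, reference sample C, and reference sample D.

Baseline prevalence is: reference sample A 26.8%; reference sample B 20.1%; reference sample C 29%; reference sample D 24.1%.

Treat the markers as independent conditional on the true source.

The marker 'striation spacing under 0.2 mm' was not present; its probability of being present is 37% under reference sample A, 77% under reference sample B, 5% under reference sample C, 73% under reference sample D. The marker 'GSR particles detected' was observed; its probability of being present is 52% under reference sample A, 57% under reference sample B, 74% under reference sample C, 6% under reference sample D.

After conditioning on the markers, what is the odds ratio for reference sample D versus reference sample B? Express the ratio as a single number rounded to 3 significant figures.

The normalizing constant cancels in an odds ratio, so compute prior × likelihood for the two hypotheses only (using 1 − P(present | H) for each absent marker):
  reference sample D: 0.241 × (1 − 0.73) × 0.06 = 0.0039042
  reference sample B: 0.201 × (1 − 0.77) × 0.57 = 0.026351
Posterior odds = 0.0039042 / 0.026351 ≈ 0.148.

0.148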